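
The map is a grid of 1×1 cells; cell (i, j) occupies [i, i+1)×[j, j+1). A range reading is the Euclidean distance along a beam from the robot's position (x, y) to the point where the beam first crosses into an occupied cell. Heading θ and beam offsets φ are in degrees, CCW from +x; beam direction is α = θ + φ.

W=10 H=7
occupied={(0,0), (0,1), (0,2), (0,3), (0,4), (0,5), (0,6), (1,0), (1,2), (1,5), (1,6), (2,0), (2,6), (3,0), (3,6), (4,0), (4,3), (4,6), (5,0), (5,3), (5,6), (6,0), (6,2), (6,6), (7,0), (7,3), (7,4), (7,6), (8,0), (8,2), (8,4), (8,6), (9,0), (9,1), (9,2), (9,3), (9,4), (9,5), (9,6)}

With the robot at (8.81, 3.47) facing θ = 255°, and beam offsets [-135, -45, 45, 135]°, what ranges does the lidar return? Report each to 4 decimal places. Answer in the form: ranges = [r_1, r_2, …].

beam 1: φ=-135°, α=120°
  d=(-0.5000,0.8660)  start (8,3)  tX=1.6200 tY=0.6120  stride 1/|dx|=2.0000 1/|dy|=1.1547
    cross y-line → (8,4), t=0.6120 (wall)
  → r_1 = 0.6120
beam 2: φ=-45°, α=210°
  d=(-0.8660,-0.5000)  start (8,3)  tX=0.9353 tY=0.9400  stride 1/|dx|=1.1547 1/|dy|=2.0000
    cross x-line → (7,3), t=0.9353 (wall)
  → r_2 = 0.9353
beam 3: φ=45°, α=300°
  d=(0.5000,-0.8660)  start (8,3)  tX=0.3800 tY=0.5427  stride 1/|dx|=2.0000 1/|dy|=1.1547
    cross x-line → (9,3), t=0.3800 (wall)
  → r_3 = 0.3800
beam 4: φ=135°, α=30°
  d=(0.8660,0.5000)  start (8,3)  tX=0.2194 tY=1.0600  stride 1/|dx|=1.1547 1/|dy|=2.0000
    cross x-line → (9,3), t=0.2194 (wall)
  → r_4 = 0.2194

ranges = [0.6120, 0.9353, 0.3800, 0.2194]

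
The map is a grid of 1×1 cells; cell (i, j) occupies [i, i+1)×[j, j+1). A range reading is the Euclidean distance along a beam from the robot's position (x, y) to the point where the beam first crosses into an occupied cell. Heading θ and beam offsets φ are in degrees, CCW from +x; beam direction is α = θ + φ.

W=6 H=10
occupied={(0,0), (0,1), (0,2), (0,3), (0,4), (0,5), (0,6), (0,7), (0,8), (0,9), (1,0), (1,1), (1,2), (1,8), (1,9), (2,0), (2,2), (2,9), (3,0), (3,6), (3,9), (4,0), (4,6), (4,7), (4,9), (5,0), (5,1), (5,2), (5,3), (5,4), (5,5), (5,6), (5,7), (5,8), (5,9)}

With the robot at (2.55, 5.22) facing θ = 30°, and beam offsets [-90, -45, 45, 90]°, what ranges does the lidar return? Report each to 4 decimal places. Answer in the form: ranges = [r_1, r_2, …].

ranges = [4.8728, 2.5364, 1.7387, 3.1000]

beam 1: φ=-90°, α=300°
  direction (0.5000, -0.8660); cell (2,5); t to first gridline: x 0.9000, y 0.2540 (then +2.0000 / +1.1547)
    (2,4) via y @ 0.2540
    (3,4) via x @ 0.9000
    (3,3) via y @ 1.4087
    (3,2) via y @ 2.5634
    (4,2) via x @ 2.9000
    (4,1) via y @ 3.7181
    (4,0) via y @ 4.8728  # hit
  → r_1 = 4.8728
beam 2: φ=-45°, α=345°
  direction (0.9659, -0.2588); cell (2,5); t to first gridline: x 0.4659, y 0.8500 (then +1.0353 / +3.8637)
    (3,5) via x @ 0.4659
    (3,4) via y @ 0.8500
    (4,4) via x @ 1.5012
    (5,4) via x @ 2.5364  # hit
  → r_2 = 2.5364
beam 3: φ=45°, α=75°
  direction (0.2588, 0.9659); cell (2,5); t to first gridline: x 1.7387, y 0.8075 (then +3.8637 / +1.0353)
    (2,6) via y @ 0.8075
    (3,6) via x @ 1.7387  # hit
  → r_3 = 1.7387
beam 4: φ=90°, α=120°
  direction (-0.5000, 0.8660); cell (2,5); t to first gridline: x 1.1000, y 0.9007 (then +2.0000 / +1.1547)
    (2,6) via y @ 0.9007
    (1,6) via x @ 1.1000
    (1,7) via y @ 2.0554
    (0,7) via x @ 3.1000  # hit
  → r_4 = 3.1000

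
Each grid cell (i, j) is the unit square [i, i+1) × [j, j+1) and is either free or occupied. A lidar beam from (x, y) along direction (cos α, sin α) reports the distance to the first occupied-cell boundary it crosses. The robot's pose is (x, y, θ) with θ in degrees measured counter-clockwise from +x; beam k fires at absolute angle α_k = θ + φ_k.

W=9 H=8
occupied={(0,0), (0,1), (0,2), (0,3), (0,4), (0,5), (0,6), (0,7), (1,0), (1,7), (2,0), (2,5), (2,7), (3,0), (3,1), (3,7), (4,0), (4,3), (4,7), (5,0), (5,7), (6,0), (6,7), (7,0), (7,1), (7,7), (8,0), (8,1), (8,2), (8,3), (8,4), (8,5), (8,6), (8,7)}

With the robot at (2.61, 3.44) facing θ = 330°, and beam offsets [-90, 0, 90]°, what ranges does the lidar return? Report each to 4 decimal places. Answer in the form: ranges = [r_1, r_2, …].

ranges = [2.8175, 4.8800, 4.1107]

beam 1: φ=-90°, α=240°
  cosα=-0.5000 sinα=-0.8660 | (2,3) | tMaxX 1.2200 tMaxY 0.5081 | tΔX 2.0000 tΔY 1.1547
    t=0.5081 [y] (2,2)
    t=1.2200 [x] (1,2)
    t=1.6628 [y] (1,1)
    t=2.8175 [y] (1,0) — stop
  → r_1 = 2.8175
beam 2: φ=0°, α=330°
  cosα=0.8660 sinα=-0.5000 | (2,3) | tMaxX 0.4503 tMaxY 0.8800 | tΔX 1.1547 tΔY 2.0000
    t=0.4503 [x] (3,3)
    t=0.8800 [y] (3,2)
    t=1.6050 [x] (4,2)
    t=2.7597 [x] (5,2)
    t=2.8800 [y] (5,1)
    t=3.9144 [x] (6,1)
    t=4.8800 [y] (6,0) — stop
  → r_2 = 4.8800
beam 3: φ=90°, α=60°
  cosα=0.5000 sinα=0.8660 | (2,3) | tMaxX 0.7800 tMaxY 0.6466 | tΔX 2.0000 tΔY 1.1547
    t=0.6466 [y] (2,4)
    t=0.7800 [x] (3,4)
    t=1.8013 [y] (3,5)
    t=2.7800 [x] (4,5)
    t=2.9560 [y] (4,6)
    t=4.1107 [y] (4,7) — stop
  → r_3 = 4.1107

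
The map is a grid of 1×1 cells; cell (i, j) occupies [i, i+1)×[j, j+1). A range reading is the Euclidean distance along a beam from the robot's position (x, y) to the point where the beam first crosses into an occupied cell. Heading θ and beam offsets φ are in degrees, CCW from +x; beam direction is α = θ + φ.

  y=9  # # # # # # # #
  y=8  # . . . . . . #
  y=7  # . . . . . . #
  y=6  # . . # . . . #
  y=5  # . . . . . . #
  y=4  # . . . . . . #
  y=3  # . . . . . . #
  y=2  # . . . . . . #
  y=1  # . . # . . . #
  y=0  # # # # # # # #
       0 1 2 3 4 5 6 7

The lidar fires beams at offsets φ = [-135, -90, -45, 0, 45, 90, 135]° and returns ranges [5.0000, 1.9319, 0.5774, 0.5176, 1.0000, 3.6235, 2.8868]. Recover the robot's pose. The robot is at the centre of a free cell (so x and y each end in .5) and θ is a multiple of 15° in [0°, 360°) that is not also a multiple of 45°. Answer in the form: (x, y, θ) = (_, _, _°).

Candidates: 46 free-cell centres × 16 headings = 736 poses. Raycast each; keep the one whose scan matches to 4 dp.
  (3.5, 8.5, 60°): beam 1 = 1.5529 ≠ 5.0000 ✗
  (5.5, 1.5, 105°): beam 1 = 1.0000 ≠ 5.0000 ✗
  (4.5, 6.5, 15°): beam 1 = 6.3509 ≠ 5.0000 ✗
  …
  (6.5, 5.5, 15°): r_1=5.0000, r_2=1.9319, r_3=0.5774, r_4=0.5176, r_5=1.0000, r_6=3.6235, r_7=2.8868 — all match ✓
Only this pose fits every beam.

(x, y, θ) = (6.5, 5.5, 15°)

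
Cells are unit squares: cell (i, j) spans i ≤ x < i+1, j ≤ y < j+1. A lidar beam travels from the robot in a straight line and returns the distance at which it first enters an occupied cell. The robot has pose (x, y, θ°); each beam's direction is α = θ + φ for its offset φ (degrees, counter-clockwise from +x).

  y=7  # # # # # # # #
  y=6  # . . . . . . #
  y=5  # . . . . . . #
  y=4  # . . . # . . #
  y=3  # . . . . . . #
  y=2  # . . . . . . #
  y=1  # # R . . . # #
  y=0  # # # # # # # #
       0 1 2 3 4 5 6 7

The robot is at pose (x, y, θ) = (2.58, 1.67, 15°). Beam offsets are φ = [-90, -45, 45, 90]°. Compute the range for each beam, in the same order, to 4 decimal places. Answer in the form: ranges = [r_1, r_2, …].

beam 1: φ=-90°, α=285°
  dir = (cos 285°, sin 285°) = (0.2588, -0.9659); from cell (2,1)
  next x-line at t=1.6228, next y-line at t=0.6936; Δt_x=3.8637, Δt_y=1.0353
    y: enter (2,0) at t=0.6936 ← occupied
  → r_1 = 0.6936
beam 2: φ=-45°, α=330°
  dir = (cos 330°, sin 330°) = (0.8660, -0.5000); from cell (2,1)
  next x-line at t=0.4850, next y-line at t=1.3400; Δt_x=1.1547, Δt_y=2.0000
    x: enter (3,1) at t=0.4850
    y: enter (3,0) at t=1.3400 ← occupied
  → r_2 = 1.3400
beam 3: φ=45°, α=60°
  dir = (cos 60°, sin 60°) = (0.5000, 0.8660); from cell (2,1)
  next x-line at t=0.8400, next y-line at t=0.3811; Δt_x=2.0000, Δt_y=1.1547
    y: enter (2,2) at t=0.3811
    x: enter (3,2) at t=0.8400
    y: enter (3,3) at t=1.5358
    y: enter (3,4) at t=2.6905
    x: enter (4,4) at t=2.8400 ← occupied
  → r_3 = 2.8400
beam 4: φ=90°, α=105°
  dir = (cos 105°, sin 105°) = (-0.2588, 0.9659); from cell (2,1)
  next x-line at t=2.2409, next y-line at t=0.3416; Δt_x=3.8637, Δt_y=1.0353
    y: enter (2,2) at t=0.3416
    y: enter (2,3) at t=1.3769
    x: enter (1,3) at t=2.2409
    y: enter (1,4) at t=2.4122
    y: enter (1,5) at t=3.4475
    y: enter (1,6) at t=4.4827
    y: enter (1,7) at t=5.5180 ← occupied
  → r_4 = 5.5180

ranges = [0.6936, 1.3400, 2.8400, 5.5180]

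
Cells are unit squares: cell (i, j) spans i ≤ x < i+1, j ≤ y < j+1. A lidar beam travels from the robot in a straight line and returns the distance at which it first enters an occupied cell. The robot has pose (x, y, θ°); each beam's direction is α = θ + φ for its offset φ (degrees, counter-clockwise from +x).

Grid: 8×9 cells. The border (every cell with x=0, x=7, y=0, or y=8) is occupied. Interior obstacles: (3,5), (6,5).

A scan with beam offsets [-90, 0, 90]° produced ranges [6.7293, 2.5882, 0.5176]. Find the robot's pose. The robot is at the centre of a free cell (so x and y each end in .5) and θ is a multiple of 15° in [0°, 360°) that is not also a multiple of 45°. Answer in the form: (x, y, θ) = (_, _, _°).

The pose lattice has 40·16 = 640 candidates. Test each by forward raycasting.
  (6.5, 6.5, 105°): beam 1 = 0.5176 ≠ 6.7293 ✗
  (5.5, 3.5, 240°): beam 1 = 5.1962 ≠ 6.7293 ✗
  (2.5, 1.5, 165°): beam 1 = 3.6235 ≠ 6.7293 ✗
  (6.5, 7.5, 120°): beam 1 = 0.5774 ≠ 6.7293 ✗
  …
  (3.5, 1.5, 165°): r_1=6.7293, r_2=2.5882, r_3=0.5176 — all match ✓
Unique over the lattice → pose = (3.5, 1.5, 165°).

(x, y, θ) = (3.5, 1.5, 165°)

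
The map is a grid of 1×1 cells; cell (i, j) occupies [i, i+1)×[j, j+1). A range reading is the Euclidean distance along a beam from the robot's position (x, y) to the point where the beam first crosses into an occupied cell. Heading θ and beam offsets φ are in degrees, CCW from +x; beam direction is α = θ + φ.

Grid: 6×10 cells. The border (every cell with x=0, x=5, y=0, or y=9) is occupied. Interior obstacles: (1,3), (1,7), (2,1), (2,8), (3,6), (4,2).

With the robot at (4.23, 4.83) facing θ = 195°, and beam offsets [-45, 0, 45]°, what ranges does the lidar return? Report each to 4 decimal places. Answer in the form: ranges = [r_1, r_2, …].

ranges = [3.7297, 3.2069, 3.2678]

beam 1: φ=-45°, α=150°
  d=(-0.8660,0.5000)  start (4,4)  tX=0.2656 tY=0.3400  stride 1/|dx|=1.1547 1/|dy|=2.0000
    cross x-line → (3,4), t=0.2656
    cross y-line → (3,5), t=0.3400
    cross x-line → (2,5), t=1.4203
    cross y-line → (2,6), t=2.3400
    cross x-line → (1,6), t=2.5750
    cross x-line → (0,6), t=3.7297 (wall)
  → r_1 = 3.7297
beam 2: φ=0°, α=195°
  d=(-0.9659,-0.2588)  start (4,4)  tX=0.2381 tY=3.2069  stride 1/|dx|=1.0353 1/|dy|=3.8637
    cross x-line → (3,4), t=0.2381
    cross x-line → (2,4), t=1.2734
    cross x-line → (1,4), t=2.3087
    cross y-line → (1,3), t=3.2069 (wall)
  → r_2 = 3.2069
beam 3: φ=45°, α=240°
  d=(-0.5000,-0.8660)  start (4,4)  tX=0.4600 tY=0.9584  stride 1/|dx|=2.0000 1/|dy|=1.1547
    cross x-line → (3,4), t=0.4600
    cross y-line → (3,3), t=0.9584
    cross y-line → (3,2), t=2.1131
    cross x-line → (2,2), t=2.4600
    cross y-line → (2,1), t=3.2678 (wall)
  → r_3 = 3.2678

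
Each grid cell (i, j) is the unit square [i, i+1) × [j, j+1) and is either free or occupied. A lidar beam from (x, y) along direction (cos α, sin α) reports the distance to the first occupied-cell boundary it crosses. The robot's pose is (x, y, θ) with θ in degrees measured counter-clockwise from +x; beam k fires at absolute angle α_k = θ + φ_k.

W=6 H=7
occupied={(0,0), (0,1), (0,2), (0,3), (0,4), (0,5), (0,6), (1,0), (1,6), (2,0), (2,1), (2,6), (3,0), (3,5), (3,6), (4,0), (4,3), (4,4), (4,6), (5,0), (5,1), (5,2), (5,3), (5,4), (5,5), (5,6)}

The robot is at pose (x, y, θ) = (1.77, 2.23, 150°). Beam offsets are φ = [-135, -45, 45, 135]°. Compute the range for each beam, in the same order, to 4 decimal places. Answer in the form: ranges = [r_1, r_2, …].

beam 1: φ=-135°, α=15°
  d=(0.9659,0.2588)  start (1,2)  tX=0.2381 tY=2.9751  stride 1/|dx|=1.0353 1/|dy|=3.8637
    cross x-line → (2,2), t=0.2381
    cross x-line → (3,2), t=1.2734
    cross x-line → (4,2), t=2.3087
    cross y-line → (4,3), t=2.9751 (wall)
  → r_1 = 2.9751
beam 2: φ=-45°, α=105°
  d=(-0.2588,0.9659)  start (1,2)  tX=2.9751 tY=0.7972  stride 1/|dx|=3.8637 1/|dy|=1.0353
    cross y-line → (1,3), t=0.7972
    cross y-line → (1,4), t=1.8324
    cross y-line → (1,5), t=2.8677
    cross x-line → (0,5), t=2.9751 (wall)
  → r_2 = 2.9751
beam 3: φ=45°, α=195°
  d=(-0.9659,-0.2588)  start (1,2)  tX=0.7972 tY=0.8887  stride 1/|dx|=1.0353 1/|dy|=3.8637
    cross x-line → (0,2), t=0.7972 (wall)
  → r_3 = 0.7972
beam 4: φ=135°, α=285°
  d=(0.2588,-0.9659)  start (1,2)  tX=0.8887 tY=0.2381  stride 1/|dx|=3.8637 1/|dy|=1.0353
    cross y-line → (1,1), t=0.2381
    cross x-line → (2,1), t=0.8887 (wall)
  → r_4 = 0.8887

ranges = [2.9751, 2.9751, 0.7972, 0.8887]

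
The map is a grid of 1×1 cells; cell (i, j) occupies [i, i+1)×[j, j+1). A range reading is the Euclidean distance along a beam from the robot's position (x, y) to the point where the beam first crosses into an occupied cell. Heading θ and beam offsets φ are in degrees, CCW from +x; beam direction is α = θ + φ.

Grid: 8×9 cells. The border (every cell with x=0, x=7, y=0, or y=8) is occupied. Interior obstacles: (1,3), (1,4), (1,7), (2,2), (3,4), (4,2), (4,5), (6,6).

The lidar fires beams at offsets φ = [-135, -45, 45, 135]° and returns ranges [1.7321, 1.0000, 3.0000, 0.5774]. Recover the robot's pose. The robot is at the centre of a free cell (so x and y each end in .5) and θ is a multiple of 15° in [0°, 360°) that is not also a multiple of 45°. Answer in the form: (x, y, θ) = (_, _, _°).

(x, y, θ) = (5.5, 6.5, 255°)

Candidates: 34 free-cell centres × 16 headings = 544 poses. Raycast each; keep the one whose scan matches to 4 dp.
  (4.5, 1.5, 195°): beam 1 = 0.5774 ≠ 1.7321 ✗
  (2.5, 3.5, 210°): beam 1 = 4.6587 ≠ 1.7321 ✗
  (6.5, 3.5, 195°): beam 1 = 1.0000 ≠ 1.7321 ✗
  (4.5, 7.5, 210°): beam 1 = 0.5176 ≠ 1.7321 ✗
  …
  (5.5, 6.5, 255°): r_1=1.7321, r_2=1.0000, r_3=3.0000, r_4=0.5774 — all match ✓
No second candidate reproduces the full scan.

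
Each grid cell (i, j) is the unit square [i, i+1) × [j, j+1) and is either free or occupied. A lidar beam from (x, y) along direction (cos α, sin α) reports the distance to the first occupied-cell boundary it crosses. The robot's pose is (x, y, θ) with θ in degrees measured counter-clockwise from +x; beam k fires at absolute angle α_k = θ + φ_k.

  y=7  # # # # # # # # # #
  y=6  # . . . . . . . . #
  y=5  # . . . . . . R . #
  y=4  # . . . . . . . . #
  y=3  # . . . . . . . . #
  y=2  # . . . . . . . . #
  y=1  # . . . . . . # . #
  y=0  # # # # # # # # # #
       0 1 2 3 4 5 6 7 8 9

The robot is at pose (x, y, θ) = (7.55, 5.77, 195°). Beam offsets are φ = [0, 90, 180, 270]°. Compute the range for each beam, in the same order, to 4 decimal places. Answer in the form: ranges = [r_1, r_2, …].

beam 1: φ=0°, α=195°
  dir = (cos 195°, sin 195°) = (-0.9659, -0.2588); from cell (7,5)
  next x-line at t=0.5694, next y-line at t=2.9751; Δt_x=1.0353, Δt_y=3.8637
    x: enter (6,5) at t=0.5694
    x: enter (5,5) at t=1.6047
    x: enter (4,5) at t=2.6400
    y: enter (4,4) at t=2.9751
    x: enter (3,4) at t=3.6752
    x: enter (2,4) at t=4.7105
    x: enter (1,4) at t=5.7458
    x: enter (0,4) at t=6.7811 ← occupied
  → r_1 = 6.7811
beam 2: φ=90°, α=285°
  dir = (cos 285°, sin 285°) = (0.2588, -0.9659); from cell (7,5)
  next x-line at t=1.7387, next y-line at t=0.7972; Δt_x=3.8637, Δt_y=1.0353
    y: enter (7,4) at t=0.7972
    x: enter (8,4) at t=1.7387
    y: enter (8,3) at t=1.8324
    y: enter (8,2) at t=2.8677
    y: enter (8,1) at t=3.9030
    y: enter (8,0) at t=4.9383 ← occupied
  → r_2 = 4.9383
beam 3: φ=180°, α=15°
  dir = (cos 15°, sin 15°) = (0.9659, 0.2588); from cell (7,5)
  next x-line at t=0.4659, next y-line at t=0.8887; Δt_x=1.0353, Δt_y=3.8637
    x: enter (8,5) at t=0.4659
    y: enter (8,6) at t=0.8887
    x: enter (9,6) at t=1.5012 ← occupied
  → r_3 = 1.5012
beam 4: φ=270°, α=105°
  dir = (cos 105°, sin 105°) = (-0.2588, 0.9659); from cell (7,5)
  next x-line at t=2.1250, next y-line at t=0.2381; Δt_x=3.8637, Δt_y=1.0353
    y: enter (7,6) at t=0.2381
    y: enter (7,7) at t=1.2734 ← occupied
  → r_4 = 1.2734

ranges = [6.7811, 4.9383, 1.5012, 1.2734]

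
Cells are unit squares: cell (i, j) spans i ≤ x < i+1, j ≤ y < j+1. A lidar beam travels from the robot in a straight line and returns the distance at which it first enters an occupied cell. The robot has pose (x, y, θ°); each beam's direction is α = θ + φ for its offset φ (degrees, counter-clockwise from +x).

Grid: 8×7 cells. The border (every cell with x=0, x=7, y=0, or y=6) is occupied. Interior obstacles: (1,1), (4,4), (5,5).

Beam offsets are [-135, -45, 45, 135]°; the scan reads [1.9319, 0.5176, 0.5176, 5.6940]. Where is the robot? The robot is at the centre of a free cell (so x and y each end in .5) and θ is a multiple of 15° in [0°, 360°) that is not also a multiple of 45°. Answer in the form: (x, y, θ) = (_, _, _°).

The pose lattice has 27·16 = 432 candidates. Test each by forward raycasting.
  (4.5, 1.5, 300°): beam 1 = 3.6235 ≠ 1.9319 ✗
  (5.5, 3.5, 210°): beam 1 = 1.5529 ≠ 1.9319 ✗
  (3.5, 1.5, 60°): beam 1 = 0.5176 ≠ 1.9319 ✗
  (1.5, 5.5, 165°): beam 1 = 1.0000 ≠ 1.9319 ✗
  …
  (1.5, 2.5, 240°): r_1=1.9319, r_2=0.5176, r_3=0.5176, r_4=5.6940 — all match ✓
Only this pose fits every beam.

(x, y, θ) = (1.5, 2.5, 240°)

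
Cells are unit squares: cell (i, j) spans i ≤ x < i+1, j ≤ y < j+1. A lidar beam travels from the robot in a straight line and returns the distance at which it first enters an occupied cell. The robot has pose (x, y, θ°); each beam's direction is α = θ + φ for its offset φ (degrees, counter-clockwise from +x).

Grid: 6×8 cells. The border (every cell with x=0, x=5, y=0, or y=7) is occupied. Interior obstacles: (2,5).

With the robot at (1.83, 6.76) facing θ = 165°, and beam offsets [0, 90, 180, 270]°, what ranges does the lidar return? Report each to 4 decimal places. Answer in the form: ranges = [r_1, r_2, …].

beam 1: φ=0°, α=165°
  direction (-0.9659, 0.2588); cell (1,6); t to first gridline: x 0.8593, y 0.9273 (then +1.0353 / +3.8637)
    (0,6) via x @ 0.8593  # hit
  → r_1 = 0.8593
beam 2: φ=90°, α=255°
  direction (-0.2588, -0.9659); cell (1,6); t to first gridline: x 3.2069, y 0.7868 (then +3.8637 / +1.0353)
    (1,5) via y @ 0.7868
    (1,4) via y @ 1.8221
    (1,3) via y @ 2.8574
    (0,3) via x @ 3.2069  # hit
  → r_2 = 3.2069
beam 3: φ=180°, α=345°
  direction (0.9659, -0.2588); cell (1,6); t to first gridline: x 0.1760, y 2.9364 (then +1.0353 / +3.8637)
    (2,6) via x @ 0.1760
    (3,6) via x @ 1.2113
    (4,6) via x @ 2.2465
    (4,5) via y @ 2.9364
    (5,5) via x @ 3.2818  # hit
  → r_3 = 3.2818
beam 4: φ=270°, α=75°
  direction (0.2588, 0.9659); cell (1,6); t to first gridline: x 0.6568, y 0.2485 (then +3.8637 / +1.0353)
    (1,7) via y @ 0.2485  # hit
  → r_4 = 0.2485

ranges = [0.8593, 3.2069, 3.2818, 0.2485]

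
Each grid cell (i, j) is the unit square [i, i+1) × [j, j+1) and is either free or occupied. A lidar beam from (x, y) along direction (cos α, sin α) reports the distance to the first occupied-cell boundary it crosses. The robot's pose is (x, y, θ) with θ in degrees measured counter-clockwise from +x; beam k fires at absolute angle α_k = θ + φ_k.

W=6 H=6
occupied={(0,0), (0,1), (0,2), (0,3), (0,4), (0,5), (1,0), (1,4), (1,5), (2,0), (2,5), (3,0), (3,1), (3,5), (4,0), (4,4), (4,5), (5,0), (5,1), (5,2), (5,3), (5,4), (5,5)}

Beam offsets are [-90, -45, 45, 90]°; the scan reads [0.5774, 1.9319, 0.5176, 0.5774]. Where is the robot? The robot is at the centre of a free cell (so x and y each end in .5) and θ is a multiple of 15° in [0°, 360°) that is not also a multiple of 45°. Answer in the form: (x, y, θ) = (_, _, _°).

(x, y, θ) = (4.5, 1.5, 120°)

Candidates: 13 free-cell centres × 16 headings = 208 poses. Raycast each; keep the one whose scan matches to 4 dp.
  (2.5, 4.5, 210°): beam 2 = 0.5176 ≠ 1.9319 ✗
  (4.5, 2.5, 210°): beam 1 = 2.8868 ≠ 0.5774 ✗
  (2.5, 3.5, 150°): beam 1 = 1.7321 ≠ 0.5774 ✗
  (2.5, 2.5, 60°): beam 1 = 1.0000 ≠ 0.5774 ✗
  (2.5, 1.5, 30°): beam 2 = 0.5176 ≠ 1.9319 ✗
  …
  (4.5, 1.5, 120°): r_1=0.5774, r_2=1.9319, r_3=0.5176, r_4=0.5774 — all match ✓
No second candidate reproduces the full scan.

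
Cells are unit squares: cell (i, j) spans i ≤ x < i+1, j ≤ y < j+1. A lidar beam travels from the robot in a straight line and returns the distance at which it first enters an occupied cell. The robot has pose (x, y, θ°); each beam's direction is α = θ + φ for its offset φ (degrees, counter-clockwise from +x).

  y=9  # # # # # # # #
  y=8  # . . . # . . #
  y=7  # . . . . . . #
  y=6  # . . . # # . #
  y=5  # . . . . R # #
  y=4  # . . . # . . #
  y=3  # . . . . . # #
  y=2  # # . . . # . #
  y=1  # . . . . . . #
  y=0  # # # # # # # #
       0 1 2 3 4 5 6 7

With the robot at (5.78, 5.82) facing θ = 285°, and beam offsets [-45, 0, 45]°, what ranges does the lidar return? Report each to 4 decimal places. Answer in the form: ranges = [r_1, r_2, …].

beam 1: φ=-45°, α=240°
  cosα=-0.5000 sinα=-0.8660 | (5,5) | tMaxX 1.5600 tMaxY 0.9469 | tΔX 2.0000 tΔY 1.1547
    t=0.9469 [y] (5,4)
    t=1.5600 [x] (4,4) — stop
  → r_1 = 1.5600
beam 2: φ=0°, α=285°
  cosα=0.2588 sinα=-0.9659 | (5,5) | tMaxX 0.8500 tMaxY 0.8489 | tΔX 3.8637 tΔY 1.0353
    t=0.8489 [y] (5,4)
    t=0.8500 [x] (6,4)
    t=1.8842 [y] (6,3) — stop
  → r_2 = 1.8842
beam 3: φ=45°, α=330°
  cosα=0.8660 sinα=-0.5000 | (5,5) | tMaxX 0.2540 tMaxY 1.6400 | tΔX 1.1547 tΔY 2.0000
    t=0.2540 [x] (6,5) — stop
  → r_3 = 0.2540

ranges = [1.5600, 1.8842, 0.2540]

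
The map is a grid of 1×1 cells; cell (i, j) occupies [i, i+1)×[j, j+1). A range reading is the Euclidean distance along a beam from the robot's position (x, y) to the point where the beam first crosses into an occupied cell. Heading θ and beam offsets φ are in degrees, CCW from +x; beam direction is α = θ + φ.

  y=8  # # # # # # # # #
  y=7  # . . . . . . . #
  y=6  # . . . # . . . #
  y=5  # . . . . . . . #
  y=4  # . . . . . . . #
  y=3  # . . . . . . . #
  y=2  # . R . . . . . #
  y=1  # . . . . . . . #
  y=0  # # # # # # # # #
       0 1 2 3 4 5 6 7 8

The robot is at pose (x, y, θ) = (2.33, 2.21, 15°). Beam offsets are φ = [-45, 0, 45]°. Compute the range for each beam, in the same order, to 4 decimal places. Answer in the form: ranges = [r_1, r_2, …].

ranges = [2.4200, 5.8700, 4.3763]

beam 1: φ=-45°, α=330°
  cosα=0.8660 sinα=-0.5000 | (2,2) | tMaxX 0.7736 tMaxY 0.4200 | tΔX 1.1547 tΔY 2.0000
    t=0.4200 [y] (2,1)
    t=0.7736 [x] (3,1)
    t=1.9283 [x] (4,1)
    t=2.4200 [y] (4,0) — stop
  → r_1 = 2.4200
beam 2: φ=0°, α=15°
  cosα=0.9659 sinα=0.2588 | (2,2) | tMaxX 0.6936 tMaxY 3.0523 | tΔX 1.0353 tΔY 3.8637
    t=0.6936 [x] (3,2)
    t=1.7289 [x] (4,2)
    t=2.7642 [x] (5,2)
    t=3.0523 [y] (5,3)
    t=3.7995 [x] (6,3)
    t=4.8347 [x] (7,3)
    t=5.8700 [x] (8,3) — stop
  → r_2 = 5.8700
beam 3: φ=45°, α=60°
  cosα=0.5000 sinα=0.8660 | (2,2) | tMaxX 1.3400 tMaxY 0.9122 | tΔX 2.0000 tΔY 1.1547
    t=0.9122 [y] (2,3)
    t=1.3400 [x] (3,3)
    t=2.0669 [y] (3,4)
    t=3.2216 [y] (3,5)
    t=3.3400 [x] (4,5)
    t=4.3763 [y] (4,6) — stop
  → r_3 = 4.3763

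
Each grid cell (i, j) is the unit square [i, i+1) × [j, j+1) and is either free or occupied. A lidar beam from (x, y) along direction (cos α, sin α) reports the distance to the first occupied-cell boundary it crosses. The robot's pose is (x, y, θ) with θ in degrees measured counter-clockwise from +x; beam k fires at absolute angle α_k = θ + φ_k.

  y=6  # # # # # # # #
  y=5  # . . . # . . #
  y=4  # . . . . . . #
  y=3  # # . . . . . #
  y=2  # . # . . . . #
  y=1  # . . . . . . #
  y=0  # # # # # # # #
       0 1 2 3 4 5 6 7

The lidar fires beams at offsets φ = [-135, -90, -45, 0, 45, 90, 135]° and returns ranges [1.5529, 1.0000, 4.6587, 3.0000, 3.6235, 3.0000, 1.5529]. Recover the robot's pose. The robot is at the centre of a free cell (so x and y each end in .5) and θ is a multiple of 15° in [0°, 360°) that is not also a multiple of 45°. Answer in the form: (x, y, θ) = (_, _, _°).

(x, y, θ) = (5.5, 4.5, 210°)

Candidates: 27 free-cell centres × 16 headings = 432 poses. Raycast each; keep the one whose scan matches to 4 dp.
  (6.5, 2.5, 15°): beam 1 = 1.7321 ≠ 1.5529 ✗
  (5.5, 1.5, 150°): beam 2 = 3.0000 ≠ 1.0000 ✗
  (6.5, 2.5, 195°): beam 1 = 1.0000 ≠ 1.5529 ✗
  (3.5, 3.5, 150°): beam 1 = 3.6235 ≠ 1.5529 ✗
  …
  (5.5, 4.5, 210°): r_1=1.5529, r_2=1.0000, r_3=4.6587, r_4=3.0000, r_5=3.6235, r_6=3.0000, r_7=1.5529 — all match ✓
Unique over the lattice → pose = (5.5, 4.5, 210°).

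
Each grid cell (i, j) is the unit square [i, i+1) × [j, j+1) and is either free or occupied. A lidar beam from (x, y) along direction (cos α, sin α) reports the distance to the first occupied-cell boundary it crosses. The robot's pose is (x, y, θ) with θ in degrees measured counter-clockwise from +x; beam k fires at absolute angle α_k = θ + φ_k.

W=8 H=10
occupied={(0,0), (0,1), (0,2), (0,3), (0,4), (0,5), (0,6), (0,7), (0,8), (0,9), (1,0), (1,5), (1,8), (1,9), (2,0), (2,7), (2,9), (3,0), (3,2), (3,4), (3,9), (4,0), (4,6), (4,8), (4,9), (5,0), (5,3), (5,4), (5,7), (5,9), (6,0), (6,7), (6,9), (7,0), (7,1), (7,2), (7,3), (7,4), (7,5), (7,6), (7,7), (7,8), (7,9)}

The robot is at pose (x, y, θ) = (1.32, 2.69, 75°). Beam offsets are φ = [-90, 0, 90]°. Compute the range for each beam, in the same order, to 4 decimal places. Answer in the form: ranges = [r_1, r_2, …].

beam 1: φ=-90°, α=345°
  dir = (cos 345°, sin 345°) = (0.9659, -0.2588); from cell (1,2)
  next x-line at t=0.7040, next y-line at t=2.6660; Δt_x=1.0353, Δt_y=3.8637
    x: enter (2,2) at t=0.7040
    x: enter (3,2) at t=1.7393 ← occupied
  → r_1 = 1.7393
beam 2: φ=0°, α=75°
  dir = (cos 75°, sin 75°) = (0.2588, 0.9659); from cell (1,2)
  next x-line at t=2.6273, next y-line at t=0.3209; Δt_x=3.8637, Δt_y=1.0353
    y: enter (1,3) at t=0.3209
    y: enter (1,4) at t=1.3562
    y: enter (1,5) at t=2.3915 ← occupied
  → r_2 = 2.3915
beam 3: φ=90°, α=165°
  dir = (cos 165°, sin 165°) = (-0.9659, 0.2588); from cell (1,2)
  next x-line at t=0.3313, next y-line at t=1.1977; Δt_x=1.0353, Δt_y=3.8637
    x: enter (0,2) at t=0.3313 ← occupied
  → r_3 = 0.3313

ranges = [1.7393, 2.3915, 0.3313]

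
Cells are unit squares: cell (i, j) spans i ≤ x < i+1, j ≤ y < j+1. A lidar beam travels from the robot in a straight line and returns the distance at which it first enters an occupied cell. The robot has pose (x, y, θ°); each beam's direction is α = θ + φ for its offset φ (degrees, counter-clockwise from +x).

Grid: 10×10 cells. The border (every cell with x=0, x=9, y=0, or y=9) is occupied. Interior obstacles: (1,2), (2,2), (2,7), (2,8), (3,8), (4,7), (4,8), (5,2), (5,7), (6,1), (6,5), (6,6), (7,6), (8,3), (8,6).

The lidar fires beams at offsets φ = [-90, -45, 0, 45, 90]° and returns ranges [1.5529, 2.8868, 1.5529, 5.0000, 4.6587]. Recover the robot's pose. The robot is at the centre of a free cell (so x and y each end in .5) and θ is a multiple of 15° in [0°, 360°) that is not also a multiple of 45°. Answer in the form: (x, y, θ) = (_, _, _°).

Candidates: 49 free-cell centres × 16 headings = 784 poses. Raycast each; keep the one whose scan matches to 4 dp.
  (3.5, 4.5, 330°): beam 1 = 1.7321 ≠ 1.5529 ✗
  (1.5, 5.5, 165°): beam 1 = 1.9319 ≠ 1.5529 ✗
  (5.5, 3.5, 165°): beam 1 = 1.9319 ≠ 1.5529 ✗
  …
  (3.5, 2.5, 15°): r_1=1.5529, r_2=2.8868, r_3=1.5529, r_4=5.0000, r_5=4.6587 — all match ✓
Only this pose fits every beam.

(x, y, θ) = (3.5, 2.5, 15°)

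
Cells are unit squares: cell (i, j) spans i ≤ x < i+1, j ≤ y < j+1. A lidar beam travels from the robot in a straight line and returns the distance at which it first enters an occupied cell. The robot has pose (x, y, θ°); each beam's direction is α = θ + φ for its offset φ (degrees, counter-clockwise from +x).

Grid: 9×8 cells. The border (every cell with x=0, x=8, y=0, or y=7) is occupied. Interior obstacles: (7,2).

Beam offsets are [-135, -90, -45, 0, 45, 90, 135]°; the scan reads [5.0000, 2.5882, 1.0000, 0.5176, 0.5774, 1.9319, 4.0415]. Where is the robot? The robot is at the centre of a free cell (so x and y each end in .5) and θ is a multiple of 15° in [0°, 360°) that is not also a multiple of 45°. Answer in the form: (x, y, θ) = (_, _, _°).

(x, y, θ) = (1.5, 4.5, 165°)

Enumerate (i+0.5, j+0.5, θ) over the 41 free cells and 16 admissible headings. For each, cast all 7 beams and compare to the given ranges.
  (7.5, 6.5, 285°): beam 1 = 1.0000 ≠ 5.0000 ✗
  (2.5, 5.5, 300°): beam 1 = 1.5529 ≠ 5.0000 ✗
  (4.5, 4.5, 255°): beam 1 = 2.8868 ≠ 5.0000 ✗
  (5.5, 6.5, 150°): beam 1 = 1.9319 ≠ 5.0000 ✗
  …
  (1.5, 4.5, 165°): r_1=5.0000, r_2=2.5882, r_3=1.0000, r_4=0.5176, r_5=0.5774, r_6=1.9319, r_7=4.0415 — all match ✓
Only this pose fits every beam.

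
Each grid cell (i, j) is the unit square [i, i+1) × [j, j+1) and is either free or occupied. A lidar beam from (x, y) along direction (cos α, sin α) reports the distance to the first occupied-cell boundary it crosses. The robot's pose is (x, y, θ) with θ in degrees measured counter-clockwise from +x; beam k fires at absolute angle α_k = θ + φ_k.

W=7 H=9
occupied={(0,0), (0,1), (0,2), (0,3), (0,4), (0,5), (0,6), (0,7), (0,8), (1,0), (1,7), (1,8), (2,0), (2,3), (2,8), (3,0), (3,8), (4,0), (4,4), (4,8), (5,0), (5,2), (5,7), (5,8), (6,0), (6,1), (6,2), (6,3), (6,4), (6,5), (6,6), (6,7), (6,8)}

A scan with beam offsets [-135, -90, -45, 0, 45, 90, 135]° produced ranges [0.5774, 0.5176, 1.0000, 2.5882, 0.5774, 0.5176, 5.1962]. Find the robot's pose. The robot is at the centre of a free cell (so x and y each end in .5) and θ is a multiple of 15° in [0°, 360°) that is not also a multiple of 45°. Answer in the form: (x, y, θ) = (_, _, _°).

(x, y, θ) = (1.5, 3.5, 285°)

Enumerate (i+0.5, j+0.5, θ) over the 30 free cells and 16 admissible headings. For each, cast all 7 beams and compare to the given ranges.
  (2.5, 2.5, 30°): beam 1 = 1.5529 ≠ 0.5774 ✗
  (2.5, 2.5, 120°): beam 1 = 3.6235 ≠ 0.5774 ✗
  (5.5, 5.5, 195°): beam 1 = 1.0000 ≠ 0.5774 ✗
  (3.5, 2.5, 150°): beam 1 = 1.5529 ≠ 0.5774 ✗
  (2.5, 4.5, 165°): beam 1 = 4.0415 ≠ 0.5774 ✗
  …
  (1.5, 3.5, 285°): r_1=0.5774, r_2=0.5176, r_3=1.0000, r_4=2.5882, r_5=0.5774, r_6=0.5176, r_7=5.1962 — all match ✓
Only this pose fits every beam.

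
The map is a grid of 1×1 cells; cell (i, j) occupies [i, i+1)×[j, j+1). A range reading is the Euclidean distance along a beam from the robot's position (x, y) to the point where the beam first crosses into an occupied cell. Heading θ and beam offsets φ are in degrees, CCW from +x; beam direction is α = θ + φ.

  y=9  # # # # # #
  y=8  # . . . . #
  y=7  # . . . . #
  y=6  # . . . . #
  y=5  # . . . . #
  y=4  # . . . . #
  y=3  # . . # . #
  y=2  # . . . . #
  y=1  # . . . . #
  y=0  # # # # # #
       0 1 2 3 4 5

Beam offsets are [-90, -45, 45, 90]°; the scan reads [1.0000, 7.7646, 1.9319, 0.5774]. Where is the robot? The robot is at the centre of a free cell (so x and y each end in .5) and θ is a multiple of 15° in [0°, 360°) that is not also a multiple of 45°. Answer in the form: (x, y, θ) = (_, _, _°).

(x, y, θ) = (1.5, 8.5, 330°)

Candidates: 31 free-cell centres × 16 headings = 496 poses. Raycast each; keep the one whose scan matches to 4 dp.
  (2.5, 6.5, 60°): beam 1 = 2.8868 ≠ 1.0000 ✗
  (2.5, 2.5, 300°): beam 1 = 1.7321 ≠ 1.0000 ✗
  (2.5, 3.5, 30°): beam 1 = 2.8868 ≠ 1.0000 ✗
  …
  (1.5, 8.5, 330°): r_1=1.0000, r_2=7.7646, r_3=1.9319, r_4=0.5774 — all match ✓
No second candidate reproduces the full scan.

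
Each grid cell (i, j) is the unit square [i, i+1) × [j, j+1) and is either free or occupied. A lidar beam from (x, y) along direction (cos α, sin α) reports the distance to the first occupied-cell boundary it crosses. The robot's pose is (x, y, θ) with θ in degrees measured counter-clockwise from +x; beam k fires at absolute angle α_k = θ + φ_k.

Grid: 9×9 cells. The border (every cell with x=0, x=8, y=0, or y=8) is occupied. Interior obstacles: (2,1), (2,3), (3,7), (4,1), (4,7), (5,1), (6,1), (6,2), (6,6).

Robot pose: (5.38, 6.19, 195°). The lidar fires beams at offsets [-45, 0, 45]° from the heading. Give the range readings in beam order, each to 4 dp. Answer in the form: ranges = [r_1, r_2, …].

ranges = [1.6200, 4.5345, 4.8382]

beam 1: φ=-45°, α=150°
  direction (-0.8660, 0.5000); cell (5,6); t to first gridline: x 0.4388, y 1.6200 (then +1.1547 / +2.0000)
    (4,6) via x @ 0.4388
    (3,6) via x @ 1.5935
    (3,7) via y @ 1.6200  # hit
  → r_1 = 1.6200
beam 2: φ=0°, α=195°
  direction (-0.9659, -0.2588); cell (5,6); t to first gridline: x 0.3934, y 0.7341 (then +1.0353 / +3.8637)
    (4,6) via x @ 0.3934
    (4,5) via y @ 0.7341
    (3,5) via x @ 1.4287
    (2,5) via x @ 2.4640
    (1,5) via x @ 3.4992
    (0,5) via x @ 4.5345  # hit
  → r_2 = 4.5345
beam 3: φ=45°, α=240°
  direction (-0.5000, -0.8660); cell (5,6); t to first gridline: x 0.7600, y 0.2194 (then +2.0000 / +1.1547)
    (5,5) via y @ 0.2194
    (4,5) via x @ 0.7600
    (4,4) via y @ 1.3741
    (4,3) via y @ 2.5288
    (3,3) via x @ 2.7600
    (3,2) via y @ 3.6835
    (2,2) via x @ 4.7600
    (2,1) via y @ 4.8382  # hit
  → r_3 = 4.8382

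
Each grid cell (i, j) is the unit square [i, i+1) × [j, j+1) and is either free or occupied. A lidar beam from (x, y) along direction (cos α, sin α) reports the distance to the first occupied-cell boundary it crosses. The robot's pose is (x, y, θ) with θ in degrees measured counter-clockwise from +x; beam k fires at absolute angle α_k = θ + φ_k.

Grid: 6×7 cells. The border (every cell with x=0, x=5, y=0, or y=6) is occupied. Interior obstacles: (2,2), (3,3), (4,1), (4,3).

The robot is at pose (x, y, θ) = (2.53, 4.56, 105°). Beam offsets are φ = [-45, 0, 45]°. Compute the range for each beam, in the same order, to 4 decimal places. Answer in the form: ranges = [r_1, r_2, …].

beam 1: φ=-45°, α=60°
  direction (0.5000, 0.8660); cell (2,4); t to first gridline: x 0.9400, y 0.5081 (then +2.0000 / +1.1547)
    (2,5) via y @ 0.5081
    (3,5) via x @ 0.9400
    (3,6) via y @ 1.6628  # hit
  → r_1 = 1.6628
beam 2: φ=0°, α=105°
  direction (-0.2588, 0.9659); cell (2,4); t to first gridline: x 2.0478, y 0.4555 (then +3.8637 / +1.0353)
    (2,5) via y @ 0.4555
    (2,6) via y @ 1.4908  # hit
  → r_2 = 1.4908
beam 3: φ=45°, α=150°
  direction (-0.8660, 0.5000); cell (2,4); t to first gridline: x 0.6120, y 0.8800 (then +1.1547 / +2.0000)
    (1,4) via x @ 0.6120
    (1,5) via y @ 0.8800
    (0,5) via x @ 1.7667  # hit
  → r_3 = 1.7667

ranges = [1.6628, 1.4908, 1.7667]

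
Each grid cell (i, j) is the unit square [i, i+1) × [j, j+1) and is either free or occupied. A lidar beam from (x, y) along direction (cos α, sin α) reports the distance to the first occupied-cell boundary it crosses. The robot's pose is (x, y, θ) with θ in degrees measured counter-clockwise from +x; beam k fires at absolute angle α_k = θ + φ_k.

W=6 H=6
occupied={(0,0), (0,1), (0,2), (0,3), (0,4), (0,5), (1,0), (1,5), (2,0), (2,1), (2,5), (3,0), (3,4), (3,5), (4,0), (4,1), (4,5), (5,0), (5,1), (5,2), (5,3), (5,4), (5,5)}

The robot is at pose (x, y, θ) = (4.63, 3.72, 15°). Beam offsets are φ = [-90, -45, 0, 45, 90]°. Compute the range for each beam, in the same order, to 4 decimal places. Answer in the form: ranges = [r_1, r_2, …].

ranges = [1.4296, 0.4272, 0.3831, 0.7400, 1.3252]

beam 1: φ=-90°, α=285°
  direction (0.2588, -0.9659); cell (4,3); t to first gridline: x 1.4296, y 0.7454 (then +3.8637 / +1.0353)
    (4,2) via y @ 0.7454
    (5,2) via x @ 1.4296  # hit
  → r_1 = 1.4296
beam 2: φ=-45°, α=330°
  direction (0.8660, -0.5000); cell (4,3); t to first gridline: x 0.4272, y 1.4400 (then +1.1547 / +2.0000)
    (5,3) via x @ 0.4272  # hit
  → r_2 = 0.4272
beam 3: φ=0°, α=15°
  direction (0.9659, 0.2588); cell (4,3); t to first gridline: x 0.3831, y 1.0818 (then +1.0353 / +3.8637)
    (5,3) via x @ 0.3831  # hit
  → r_3 = 0.3831
beam 4: φ=45°, α=60°
  direction (0.5000, 0.8660); cell (4,3); t to first gridline: x 0.7400, y 0.3233 (then +2.0000 / +1.1547)
    (4,4) via y @ 0.3233
    (5,4) via x @ 0.7400  # hit
  → r_4 = 0.7400
beam 5: φ=90°, α=105°
  direction (-0.2588, 0.9659); cell (4,3); t to first gridline: x 2.4341, y 0.2899 (then +3.8637 / +1.0353)
    (4,4) via y @ 0.2899
    (4,5) via y @ 1.3252  # hit
  → r_5 = 1.3252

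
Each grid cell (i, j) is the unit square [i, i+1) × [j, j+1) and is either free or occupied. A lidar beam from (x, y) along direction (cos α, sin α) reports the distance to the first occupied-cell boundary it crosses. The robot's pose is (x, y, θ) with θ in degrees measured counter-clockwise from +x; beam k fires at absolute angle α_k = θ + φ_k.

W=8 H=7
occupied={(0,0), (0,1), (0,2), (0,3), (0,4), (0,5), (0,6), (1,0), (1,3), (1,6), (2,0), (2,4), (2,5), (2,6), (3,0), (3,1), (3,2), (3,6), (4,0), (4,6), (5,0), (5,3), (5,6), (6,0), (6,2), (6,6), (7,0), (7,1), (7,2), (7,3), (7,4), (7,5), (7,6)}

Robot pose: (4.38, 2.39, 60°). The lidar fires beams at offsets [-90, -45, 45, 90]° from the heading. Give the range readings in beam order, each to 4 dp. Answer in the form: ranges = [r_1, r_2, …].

ranges = [2.7800, 1.6771, 3.7373, 0.4388]

beam 1: φ=-90°, α=330°
  dir = (cos 330°, sin 330°) = (0.8660, -0.5000); from cell (4,2)
  next x-line at t=0.7159, next y-line at t=0.7800; Δt_x=1.1547, Δt_y=2.0000
    x: enter (5,2) at t=0.7159
    y: enter (5,1) at t=0.7800
    x: enter (6,1) at t=1.8706
    y: enter (6,0) at t=2.7800 ← occupied
  → r_1 = 2.7800
beam 2: φ=-45°, α=15°
  dir = (cos 15°, sin 15°) = (0.9659, 0.2588); from cell (4,2)
  next x-line at t=0.6419, next y-line at t=2.3569; Δt_x=1.0353, Δt_y=3.8637
    x: enter (5,2) at t=0.6419
    x: enter (6,2) at t=1.6771 ← occupied
  → r_2 = 1.6771
beam 3: φ=45°, α=105°
  dir = (cos 105°, sin 105°) = (-0.2588, 0.9659); from cell (4,2)
  next x-line at t=1.4682, next y-line at t=0.6315; Δt_x=3.8637, Δt_y=1.0353
    y: enter (4,3) at t=0.6315
    x: enter (3,3) at t=1.4682
    y: enter (3,4) at t=1.6668
    y: enter (3,5) at t=2.7021
    y: enter (3,6) at t=3.7373 ← occupied
  → r_3 = 3.7373
beam 4: φ=90°, α=150°
  dir = (cos 150°, sin 150°) = (-0.8660, 0.5000); from cell (4,2)
  next x-line at t=0.4388, next y-line at t=1.2200; Δt_x=1.1547, Δt_y=2.0000
    x: enter (3,2) at t=0.4388 ← occupied
  → r_4 = 0.4388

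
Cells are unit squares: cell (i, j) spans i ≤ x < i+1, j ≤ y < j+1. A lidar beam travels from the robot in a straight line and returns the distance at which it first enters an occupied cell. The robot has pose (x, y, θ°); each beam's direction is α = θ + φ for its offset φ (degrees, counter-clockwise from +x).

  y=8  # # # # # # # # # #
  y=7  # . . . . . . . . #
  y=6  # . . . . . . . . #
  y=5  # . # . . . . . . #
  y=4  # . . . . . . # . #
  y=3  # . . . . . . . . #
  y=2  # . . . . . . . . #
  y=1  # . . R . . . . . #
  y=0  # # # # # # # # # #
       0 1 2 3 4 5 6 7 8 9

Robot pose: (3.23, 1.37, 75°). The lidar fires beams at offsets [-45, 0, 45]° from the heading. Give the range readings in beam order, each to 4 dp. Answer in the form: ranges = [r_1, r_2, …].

beam 1: φ=-45°, α=30°
  d=(0.8660,0.5000)  start (3,1)  tX=0.8891 tY=1.2600  stride 1/|dx|=1.1547 1/|dy|=2.0000
    cross x-line → (4,1), t=0.8891
    cross y-line → (4,2), t=1.2600
    cross x-line → (5,2), t=2.0438
    cross x-line → (6,2), t=3.1985
    cross y-line → (6,3), t=3.2600
    cross x-line → (7,3), t=4.3532
    cross y-line → (7,4), t=5.2600 (wall)
  → r_1 = 5.2600
beam 2: φ=0°, α=75°
  d=(0.2588,0.9659)  start (3,1)  tX=2.9751 tY=0.6522  stride 1/|dx|=3.8637 1/|dy|=1.0353
    cross y-line → (3,2), t=0.6522
    cross y-line → (3,3), t=1.6875
    cross y-line → (3,4), t=2.7228
    cross x-line → (4,4), t=2.9751
    cross y-line → (4,5), t=3.7581
    cross y-line → (4,6), t=4.7933
    cross y-line → (4,7), t=5.8286
    cross x-line → (5,7), t=6.8388
    cross y-line → (5,8), t=6.8639 (wall)
  → r_2 = 6.8639
beam 3: φ=45°, α=120°
  d=(-0.5000,0.8660)  start (3,1)  tX=0.4600 tY=0.7275  stride 1/|dx|=2.0000 1/|dy|=1.1547
    cross x-line → (2,1), t=0.4600
    cross y-line → (2,2), t=0.7275
    cross y-line → (2,3), t=1.8822
    cross x-line → (1,3), t=2.4600
    cross y-line → (1,4), t=3.0369
    cross y-line → (1,5), t=4.1916
    cross x-line → (0,5), t=4.4600 (wall)
  → r_3 = 4.4600

ranges = [5.2600, 6.8639, 4.4600]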